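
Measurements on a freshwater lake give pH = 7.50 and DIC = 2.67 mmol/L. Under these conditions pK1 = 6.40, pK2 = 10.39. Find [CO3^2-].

α₂ = 1 / (1 + [H⁺]/K2 + [H⁺]²/(K1K2)) = 1 / (1 + 10^+2.89 + 10^+1.79)
   = 1 / (1 + 776.25 + 61.660) = 1/838.91 = 0.001192
[CO3²⁻] = α₂ × DIC = 0.001192 × 2.67 = 0.00318 mmol/L = 3.18 μmol/L

[CO3²⁻] = 3.18 μmol/L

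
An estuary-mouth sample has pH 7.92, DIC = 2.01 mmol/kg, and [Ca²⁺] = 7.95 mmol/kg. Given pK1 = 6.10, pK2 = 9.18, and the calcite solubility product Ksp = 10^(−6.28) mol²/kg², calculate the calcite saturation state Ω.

Ω = 1.56

α₂ = 1 / (1 + [H⁺]/K2 + [H⁺]²/(K1K2)) = 1 / (1 + 10^+1.26 + 10^-0.56)
   = 1 / (1 + 18.197 + 0.27542) = 1/19.472 = 0.05135
[CO3²⁻] = α₂ × DIC = 0.05135 × 2.01 = 0.1032 mmol/kg
Ksp = 10^(−6.28) = 5.248×10^-7
Ω = [Ca²⁺][CO3²⁻]/Ksp = (7.95×10^-3)(1.032×10^-4) / 5.248×10^-7 = 1.56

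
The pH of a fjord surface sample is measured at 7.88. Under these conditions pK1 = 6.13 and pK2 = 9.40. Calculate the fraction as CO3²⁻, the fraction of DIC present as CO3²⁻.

α₂ = 0.0288

α₂ = 1 / (1 + [H⁺]/K2 + [H⁺]²/(K1K2)) = 1 / (1 + 10^+1.52 + 10^-0.23)
   = 1 / (1 + 33.113 + 0.58884) = 1/34.702 = 0.02882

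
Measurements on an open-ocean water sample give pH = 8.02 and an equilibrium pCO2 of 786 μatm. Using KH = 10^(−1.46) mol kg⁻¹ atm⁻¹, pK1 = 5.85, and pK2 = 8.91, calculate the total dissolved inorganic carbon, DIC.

[CO2*] = KH · pCO2 = 10^(−1.46) × 786×10^-6 = 2.725×10^-5 mol/kg
α₀ = 1/(1 + K1/[H⁺] + K1K2/[H⁺]²) = 1/(1 + 10^+2.17 + 10^+1.28) = 0.005954
DIC = [CO2*]/α₀ = 2.725×10^-5 / 0.005954 = 4.58 mmol/kg

DIC = 4.58 mmol/kg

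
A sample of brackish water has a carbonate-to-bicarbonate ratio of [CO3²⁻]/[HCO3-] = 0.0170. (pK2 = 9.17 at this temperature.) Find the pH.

pH = 7.40

From K2 = [H⁺][CO3²⁻]/[HCO3-]:  pH = pK2 + log₁₀([CO3²⁻]/[HCO3-])
log₁₀(0.0170) = -1.770
pH = 9.17 + (-1.770) = 7.40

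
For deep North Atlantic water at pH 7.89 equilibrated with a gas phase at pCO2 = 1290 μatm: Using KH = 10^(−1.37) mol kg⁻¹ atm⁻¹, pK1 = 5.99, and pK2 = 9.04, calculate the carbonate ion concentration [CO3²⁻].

[CO2*] = KH · pCO2 = 10^(−1.37) × 1290×10^-6 = 5.503×10^-5 mol/kg
α₀ = 1/(1 + K1/[H⁺] + K1K2/[H⁺]²) = 1/(1 + 10^+1.90 + 10^+0.75) = 0.01162
DIC = [CO2*]/α₀ = 5.503×10^-5 / 0.01162 = 4.736 mmol/kg
[CO3²⁻] = α₂·DIC; α₂ = 0.06535, so [CO3²⁻] = 0.06535 × 4.736 = 0.309 mmol/kg

[CO3²⁻] = 0.309 mmol/kg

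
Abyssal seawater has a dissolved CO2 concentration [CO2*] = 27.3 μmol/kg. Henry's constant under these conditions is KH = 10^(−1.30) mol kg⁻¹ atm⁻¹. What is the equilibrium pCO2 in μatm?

KH = 10^(−1.30) = 5.012×10^-2 mol kg⁻¹ atm⁻¹
pCO2 = [CO2*]/KH = 27.3×10^-6 / 5.012×10^-2 = 5.45×10^-4 atm = 545 μatm

pCO2 = 545 μatm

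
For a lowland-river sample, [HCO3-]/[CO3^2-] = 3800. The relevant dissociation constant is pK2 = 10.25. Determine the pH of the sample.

pH = 6.67

From K2 = [H⁺][CO3^2-]/[HCO3-]:  pH = pK2 − log₁₀([HCO3-]/[CO3^2-])
log₁₀(3800) = +3.580
pH = 10.25 − (+3.580) = 6.67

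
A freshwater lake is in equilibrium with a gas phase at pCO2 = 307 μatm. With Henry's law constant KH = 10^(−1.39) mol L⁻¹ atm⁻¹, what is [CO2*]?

[CO2*] = 12.5 μmol/L

KH = 10^(−1.39) = 4.074×10^-2 mol L⁻¹ atm⁻¹
[CO2*] = KH · pCO2 = 4.074×10^-2 × 307×10^-6 atm = 1.25×10^-5 mol/L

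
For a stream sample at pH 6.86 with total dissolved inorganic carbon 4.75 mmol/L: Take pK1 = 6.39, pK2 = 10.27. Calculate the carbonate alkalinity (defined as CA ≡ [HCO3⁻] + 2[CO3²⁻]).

CA = [HCO3⁻] + 2[CO3²⁻] = (α₁ + 2α₂)·DIC
At pH 6.86: [H⁺]/K1 = 10^-0.47 = 0.33884, K2/[H⁺] = 10^-3.41 = 0.00038905
α₁ = 1/(1 + 0.33884 + 0.00038905) = 1/1.3392 = 0.7467; α₂ = α₁·K2/[H⁺] = 0.0002905
α₁ + 2α₂ = 0.7473
CA = 0.7473 × 4.75 = 3.55 mmol/L

CA = 3.55 mmol/L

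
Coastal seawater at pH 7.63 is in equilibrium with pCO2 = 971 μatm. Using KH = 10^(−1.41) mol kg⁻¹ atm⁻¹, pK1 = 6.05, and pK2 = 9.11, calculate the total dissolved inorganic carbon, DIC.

[CO2*] = KH · pCO2 = 10^(−1.41) × 971×10^-6 = 3.778×10^-5 mol/kg
α₀ = 1/(1 + K1/[H⁺] + K1K2/[H⁺]²) = 1/(1 + 10^+1.58 + 10^+0.10) = 0.02483
DIC = [CO2*]/α₀ = 3.778×10^-5 / 0.02483 = 1.52 mmol/kg

DIC = 1.52 mmol/kg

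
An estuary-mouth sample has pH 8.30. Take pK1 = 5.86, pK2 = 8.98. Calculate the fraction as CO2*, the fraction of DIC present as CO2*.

α₀ = 1 / (1 + K1/[H⁺] + K1K2/[H⁺]²) = 1 / (1 + 10^+2.44 + 10^+1.76)
   = 1 / (1 + 275.42 + 57.544) = 1/333.97 = 0.002994

α₀ = 0.00299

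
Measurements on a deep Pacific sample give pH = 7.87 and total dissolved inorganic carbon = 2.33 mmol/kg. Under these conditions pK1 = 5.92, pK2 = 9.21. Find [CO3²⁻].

[CO3²⁻] = 0.101 mmol/kg

α₂ = 1 / (1 + [H⁺]/K2 + [H⁺]²/(K1K2)) = 1 / (1 + 10^+1.34 + 10^-0.61)
   = 1 / (1 + 21.878 + 0.24547) = 1/23.123 = 0.04325
[CO3²⁻] = α₂ × DIC = 0.04325 × 2.33 = 0.101 mmol/kg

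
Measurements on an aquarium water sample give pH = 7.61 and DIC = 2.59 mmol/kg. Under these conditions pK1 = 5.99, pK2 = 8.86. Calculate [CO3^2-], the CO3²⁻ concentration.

α₂ = 1 / (1 + [H⁺]/K2 + [H⁺]²/(K1K2)) = 1 / (1 + 10^+1.25 + 10^-0.37)
   = 1 / (1 + 17.783 + 0.42658) = 1/19.209 = 0.05206
[CO3²⁻] = α₂ × DIC = 0.05206 × 2.59 = 0.135 mmol/kg

[CO3²⁻] = 0.135 mmol/kg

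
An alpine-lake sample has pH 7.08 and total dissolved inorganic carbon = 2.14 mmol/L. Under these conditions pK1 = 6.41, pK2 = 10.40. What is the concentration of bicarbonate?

[HCO3⁻] = 1.76 mmol/L

α₁ = 1 / (1 + [H⁺]/K1 + K2/[H⁺]) = 1 / (1 + 10^-0.67 + 10^-3.32)
   = 1 / (1 + 0.21380 + 0.00047863) = 1/1.2143 = 0.8235
[HCO3⁻] = α₁ × DIC = 0.8235 × 2.14 = 1.76 mmol/L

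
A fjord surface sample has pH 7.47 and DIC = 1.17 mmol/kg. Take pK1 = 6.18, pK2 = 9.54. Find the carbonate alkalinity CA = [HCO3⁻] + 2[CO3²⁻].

CA = 1.12 mmol/kg

CA = [HCO3⁻] + 2[CO3²⁻] = (α₁ + 2α₂)·DIC
At pH 7.47: [H⁺]/K1 = 10^-1.29 = 0.051286, K2/[H⁺] = 10^-2.07 = 0.0085114
α₁ = 1/(1 + 0.051286 + 0.0085114) = 1/1.0598 = 0.9436; α₂ = α₁·K2/[H⁺] = 0.008031
α₁ + 2α₂ = 0.9596
CA = 0.9596 × 1.17 = 1.12 mmol/kg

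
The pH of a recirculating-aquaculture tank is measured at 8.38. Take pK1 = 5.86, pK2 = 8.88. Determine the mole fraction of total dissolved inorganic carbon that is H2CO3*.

α₀ = 0.00229

α₀ = 1 / (1 + K1/[H⁺] + K1K2/[H⁺]²) = 1 / (1 + 10^+2.52 + 10^+2.02)
   = 1 / (1 + 331.13 + 104.71) = 1/436.84 = 0.002289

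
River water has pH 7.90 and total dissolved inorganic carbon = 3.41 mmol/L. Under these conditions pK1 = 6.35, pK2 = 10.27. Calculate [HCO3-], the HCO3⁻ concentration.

[HCO3⁻] = 3.30 mmol/L

α₁ = 1 / (1 + [H⁺]/K1 + K2/[H⁺]) = 1 / (1 + 10^-1.55 + 10^-2.37)
   = 1 / (1 + 0.028184 + 0.0042658) = 1/1.0324 = 0.9686
[HCO3⁻] = α₁ × DIC = 0.9686 × 3.41 = 3.30 mmol/L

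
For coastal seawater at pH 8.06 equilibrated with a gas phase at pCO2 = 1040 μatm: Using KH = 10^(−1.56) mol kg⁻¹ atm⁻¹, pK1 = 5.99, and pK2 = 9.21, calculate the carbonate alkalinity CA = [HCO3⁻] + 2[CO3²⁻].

[CO2*] = KH · pCO2 = 10^(−1.56) × 1040×10^-6 = 2.864×10^-5 mol/kg
α₀ = 1/(1 + K1/[H⁺] + K1K2/[H⁺]²) = 1/(1 + 10^+2.07 + 10^+0.92) = 0.007886
DIC = [CO2*]/α₀ = 2.864×10^-5 / 0.007886 = 3.632 mmol/kg
CA = (α₁ + 2α₂)·DIC = (0.9265 + 2×0.06559) × 3.632 = 3.84 mmol/kg

CA = 3.84 mmol/kg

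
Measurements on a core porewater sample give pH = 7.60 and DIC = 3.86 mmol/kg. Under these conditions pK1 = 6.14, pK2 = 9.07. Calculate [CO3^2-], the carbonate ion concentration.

[CO3²⁻] = 0.122 mmol/kg

α₂ = 1 / (1 + [H⁺]/K2 + [H⁺]²/(K1K2)) = 1 / (1 + 10^+1.47 + 10^+0.01)
   = 1 / (1 + 29.512 + 1.0233) = 1/31.535 = 0.03171
[CO3²⁻] = α₂ × DIC = 0.03171 × 3.86 = 0.122 mmol/kg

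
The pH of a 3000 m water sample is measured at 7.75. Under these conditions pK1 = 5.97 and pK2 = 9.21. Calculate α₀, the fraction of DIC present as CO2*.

α₀ = 0.0158

α₀ = 1 / (1 + K1/[H⁺] + K1K2/[H⁺]²) = 1 / (1 + 10^+1.78 + 10^+0.32)
   = 1 / (1 + 60.256 + 2.0893) = 1/63.345 = 0.01579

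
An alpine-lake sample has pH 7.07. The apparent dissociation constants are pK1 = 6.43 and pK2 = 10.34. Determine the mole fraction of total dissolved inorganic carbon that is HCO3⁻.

α₁ = 0.813

α₁ = 1 / (1 + [H⁺]/K1 + K2/[H⁺]) = 1 / (1 + 10^-0.64 + 10^-3.27)
   = 1 / (1 + 0.22909 + 0.00053703) = 1/1.2296 = 0.8133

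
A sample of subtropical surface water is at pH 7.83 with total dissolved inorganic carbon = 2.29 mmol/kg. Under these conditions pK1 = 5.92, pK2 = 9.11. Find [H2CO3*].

α₀ = 1 / (1 + K1/[H⁺] + K1K2/[H⁺]²) = 1 / (1 + 10^+1.91 + 10^+0.63)
   = 1 / (1 + 81.283 + 4.2658) = 1/86.549 = 0.01155
[CO2*] = α₀ × DIC = 0.01155 × 2.29 = 0.0265 mmol/kg

[CO2*] = 0.0265 mmol/kg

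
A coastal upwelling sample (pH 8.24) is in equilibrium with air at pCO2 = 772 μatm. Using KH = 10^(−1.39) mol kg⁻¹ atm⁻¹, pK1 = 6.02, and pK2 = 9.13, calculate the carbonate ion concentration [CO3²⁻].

[CO2*] = KH · pCO2 = 10^(−1.39) × 772×10^-6 = 3.145×10^-5 mol/kg
α₀ = 1/(1 + K1/[H⁺] + K1K2/[H⁺]²) = 1/(1 + 10^+2.22 + 10^+1.33) = 0.005310
DIC = [CO2*]/α₀ = 3.145×10^-5 / 0.005310 = 5.923 mmol/kg
[CO3²⁻] = α₂·DIC; α₂ = 0.1135, so [CO3²⁻] = 0.1135 × 5.923 = 0.672 mmol/kg

[CO3²⁻] = 0.672 mmol/kg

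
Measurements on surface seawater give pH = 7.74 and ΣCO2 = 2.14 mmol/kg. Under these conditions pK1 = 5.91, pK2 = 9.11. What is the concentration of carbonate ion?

α₂ = 1 / (1 + [H⁺]/K2 + [H⁺]²/(K1K2)) = 1 / (1 + 10^+1.37 + 10^-0.46)
   = 1 / (1 + 23.442 + 0.34674) = 1/24.789 = 0.04034
[CO3²⁻] = α₂ × DIC = 0.04034 × 2.14 = 0.0863 mmol/kg

[CO3²⁻] = 0.0863 mmol/kg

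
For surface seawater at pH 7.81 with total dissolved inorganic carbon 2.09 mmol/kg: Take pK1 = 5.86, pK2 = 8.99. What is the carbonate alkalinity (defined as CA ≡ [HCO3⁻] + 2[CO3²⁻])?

CA = [HCO3⁻] + 2[CO3²⁻] = (α₁ + 2α₂)·DIC
At pH 7.81: [H⁺]/K1 = 10^-1.95 = 0.011220, K2/[H⁺] = 10^-1.18 = 0.066069
α₁ = 1/(1 + 0.011220 + 0.066069) = 1/1.0773 = 0.9283; α₂ = α₁·K2/[H⁺] = 0.06133
α₁ + 2α₂ = 1.0509
CA = 1.0509 × 2.09 = 2.20 mmol/kg

CA = 2.20 mmol/kg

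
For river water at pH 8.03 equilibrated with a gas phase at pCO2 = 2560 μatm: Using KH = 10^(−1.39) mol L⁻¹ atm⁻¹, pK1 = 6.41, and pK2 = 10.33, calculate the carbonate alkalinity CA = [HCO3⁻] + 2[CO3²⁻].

CA = 4.39 mmol/L

[CO2*] = KH · pCO2 = 10^(−1.39) × 2560×10^-6 = 1.043×10^-4 mol/L
α₀ = 1/(1 + K1/[H⁺] + K1K2/[H⁺]²) = 1/(1 + 10^+1.62 + 10^-0.68) = 0.02331
DIC = [CO2*]/α₀ = 1.043×10^-4 / 0.02331 = 4.474 mmol/L
CA = (α₁ + 2α₂)·DIC = (0.9718 + 2×0.004871) × 4.474 = 4.39 mmol/L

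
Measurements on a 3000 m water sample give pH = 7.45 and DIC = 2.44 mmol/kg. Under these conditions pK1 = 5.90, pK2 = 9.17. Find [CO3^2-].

[CO3²⁻] = 0.0444 mmol/kg

α₂ = 1 / (1 + [H⁺]/K2 + [H⁺]²/(K1K2)) = 1 / (1 + 10^+1.72 + 10^+0.17)
   = 1 / (1 + 52.481 + 1.4791) = 1/54.960 = 0.01820
[CO3²⁻] = α₂ × DIC = 0.01820 × 2.44 = 0.0444 mmol/kg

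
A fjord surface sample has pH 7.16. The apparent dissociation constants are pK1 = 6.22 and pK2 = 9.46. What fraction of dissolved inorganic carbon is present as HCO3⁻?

α₁ = 1 / (1 + [H⁺]/K1 + K2/[H⁺]) = 1 / (1 + 10^-0.94 + 10^-2.30)
   = 1 / (1 + 0.11482 + 0.0050119) = 1/1.1198 = 0.8930

α₁ = 0.893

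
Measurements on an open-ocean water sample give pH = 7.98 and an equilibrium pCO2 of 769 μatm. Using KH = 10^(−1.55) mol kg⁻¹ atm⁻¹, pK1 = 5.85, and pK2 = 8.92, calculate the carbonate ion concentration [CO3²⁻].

[CO3²⁻] = 0.336 mmol/kg

[CO2*] = KH · pCO2 = 10^(−1.55) × 769×10^-6 = 2.167×10^-5 mol/kg
α₀ = 1/(1 + K1/[H⁺] + K1K2/[H⁺]²) = 1/(1 + 10^+2.13 + 10^+1.19) = 0.006606
DIC = [CO2*]/α₀ = 2.167×10^-5 / 0.006606 = 3.281 mmol/kg
[CO3²⁻] = α₂·DIC; α₂ = 0.1023, so [CO3²⁻] = 0.1023 × 3.281 = 0.336 mmol/kg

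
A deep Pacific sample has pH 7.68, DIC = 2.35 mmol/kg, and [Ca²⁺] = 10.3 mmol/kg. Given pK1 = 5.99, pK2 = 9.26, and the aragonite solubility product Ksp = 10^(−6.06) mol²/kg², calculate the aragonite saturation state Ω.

α₂ = 1 / (1 + [H⁺]/K2 + [H⁺]²/(K1K2)) = 1 / (1 + 10^+1.58 + 10^-0.11)
   = 1 / (1 + 38.019 + 0.77625) = 1/39.795 = 0.02513
[CO3²⁻] = α₂ × DIC = 0.02513 × 2.35 = 0.05905 mmol/kg
Ksp = 10^(−6.06) = 8.710×10^-7
Ω = [Ca²⁺][CO3²⁻]/Ksp = (10.3×10^-3)(5.905×10^-5) / 8.710×10^-7 = 0.698

Ω = 0.698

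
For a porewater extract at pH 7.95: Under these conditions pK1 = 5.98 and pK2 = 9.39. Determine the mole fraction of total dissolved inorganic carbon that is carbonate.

α₂ = 0.0347

α₂ = 1 / (1 + [H⁺]/K2 + [H⁺]²/(K1K2)) = 1 / (1 + 10^+1.44 + 10^-0.53)
   = 1 / (1 + 27.542 + 0.29512) = 1/28.837 = 0.03468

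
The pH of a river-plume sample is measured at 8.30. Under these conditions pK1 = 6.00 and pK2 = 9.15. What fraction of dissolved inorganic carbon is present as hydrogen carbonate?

α₁ = 1 / (1 + [H⁺]/K1 + K2/[H⁺]) = 1 / (1 + 10^-2.30 + 10^-0.85)
   = 1 / (1 + 0.0050119 + 0.14125) = 1/1.1463 = 0.8724

α₁ = 0.872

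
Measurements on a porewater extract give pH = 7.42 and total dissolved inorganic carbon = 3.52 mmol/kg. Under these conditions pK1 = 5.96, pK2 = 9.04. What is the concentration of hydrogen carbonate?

[HCO3⁻] = 3.32 mmol/kg

α₁ = 1 / (1 + [H⁺]/K1 + K2/[H⁺]) = 1 / (1 + 10^-1.46 + 10^-1.62)
   = 1 / (1 + 0.034674 + 0.023988) = 1/1.0587 = 0.9446
[HCO3⁻] = α₁ × DIC = 0.9446 × 3.52 = 3.32 mmol/kg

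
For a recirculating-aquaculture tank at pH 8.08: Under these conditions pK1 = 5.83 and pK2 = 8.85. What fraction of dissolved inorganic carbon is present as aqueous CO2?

α₀ = 1 / (1 + K1/[H⁺] + K1K2/[H⁺]²) = 1 / (1 + 10^+2.25 + 10^+1.48)
   = 1 / (1 + 177.83 + 30.200) = 1/209.03 = 0.004784

α₀ = 0.00478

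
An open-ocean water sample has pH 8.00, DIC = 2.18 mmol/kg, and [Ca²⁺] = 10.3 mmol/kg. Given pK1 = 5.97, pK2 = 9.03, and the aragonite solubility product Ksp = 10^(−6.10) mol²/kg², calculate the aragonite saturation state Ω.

α₂ = 1 / (1 + [H⁺]/K2 + [H⁺]²/(K1K2)) = 1 / (1 + 10^+1.03 + 10^-1.00)
   = 1 / (1 + 10.715 + 0.10000) = 1/11.815 = 0.08464
[CO3²⁻] = α₂ × DIC = 0.08464 × 2.18 = 0.1845 mmol/kg
Ksp = 10^(−6.10) = 7.943×10^-7
Ω = [Ca²⁺][CO3²⁻]/Ksp = (10.3×10^-3)(1.845×10^-4) / 7.943×10^-7 = 2.39

Ω = 2.39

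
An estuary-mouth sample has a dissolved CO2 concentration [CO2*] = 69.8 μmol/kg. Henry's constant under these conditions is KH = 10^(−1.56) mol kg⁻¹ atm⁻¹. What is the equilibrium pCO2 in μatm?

pCO2 = 2530 μatm

KH = 10^(−1.56) = 2.754×10^-2 mol kg⁻¹ atm⁻¹
pCO2 = [CO2*]/KH = 69.8×10^-6 / 2.754×10^-2 = 2.53×10^-3 atm = 2530 μatm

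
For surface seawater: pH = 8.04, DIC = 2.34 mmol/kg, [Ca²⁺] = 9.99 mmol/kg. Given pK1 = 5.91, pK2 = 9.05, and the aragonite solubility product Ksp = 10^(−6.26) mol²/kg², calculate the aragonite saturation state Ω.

Ω = 3.76

α₂ = 1 / (1 + [H⁺]/K2 + [H⁺]²/(K1K2)) = 1 / (1 + 10^+1.01 + 10^-1.12)
   = 1 / (1 + 10.233 + 0.075858) = 1/11.309 = 0.08843
[CO3²⁻] = α₂ × DIC = 0.08843 × 2.34 = 0.2069 mmol/kg
Ksp = 10^(−6.26) = 5.495×10^-7
Ω = [Ca²⁺][CO3²⁻]/Ksp = (9.99×10^-3)(2.069×10^-4) / 5.495×10^-7 = 3.76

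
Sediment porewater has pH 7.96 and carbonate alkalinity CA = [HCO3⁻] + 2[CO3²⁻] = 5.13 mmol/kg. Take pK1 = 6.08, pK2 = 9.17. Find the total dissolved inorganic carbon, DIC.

DIC = 4.91 mmol/kg

CA = [HCO3⁻] + 2[CO3²⁻] = (α₁ + 2α₂)·DIC
At pH 7.96: [H⁺]/K1 = 10^-1.88 = 0.013183, K2/[H⁺] = 10^-1.21 = 0.061660
α₁ = 1/(1 + 0.013183 + 0.061660) = 1/1.0748 = 0.9304; α₂ = α₁·K2/[H⁺] = 0.05737
α₁ + 2α₂ = 1.0451
DIC = CA / (α₁ + 2α₂) = 5.13 / 1.0451 = 4.91 mmol/kg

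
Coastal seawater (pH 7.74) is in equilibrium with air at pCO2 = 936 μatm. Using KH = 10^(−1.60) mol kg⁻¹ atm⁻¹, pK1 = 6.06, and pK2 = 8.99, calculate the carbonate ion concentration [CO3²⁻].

[CO2*] = KH · pCO2 = 10^(−1.60) × 936×10^-6 = 2.351×10^-5 mol/kg
α₀ = 1/(1 + K1/[H⁺] + K1K2/[H⁺]²) = 1/(1 + 10^+1.68 + 10^+0.43) = 0.01940
DIC = [CO2*]/α₀ = 2.351×10^-5 / 0.01940 = 1.212 mmol/kg
[CO3²⁻] = α₂·DIC; α₂ = 0.05221, so [CO3²⁻] = 0.05221 × 1.212 = 0.0633 mmol/kg

[CO3²⁻] = 0.0633 mmol/kg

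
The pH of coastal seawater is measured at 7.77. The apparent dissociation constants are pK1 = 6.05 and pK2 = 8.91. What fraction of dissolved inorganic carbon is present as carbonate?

α₂ = 0.0664

α₂ = 1 / (1 + [H⁺]/K2 + [H⁺]²/(K1K2)) = 1 / (1 + 10^+1.14 + 10^-0.58)
   = 1 / (1 + 13.804 + 0.26303) = 1/15.067 = 0.06637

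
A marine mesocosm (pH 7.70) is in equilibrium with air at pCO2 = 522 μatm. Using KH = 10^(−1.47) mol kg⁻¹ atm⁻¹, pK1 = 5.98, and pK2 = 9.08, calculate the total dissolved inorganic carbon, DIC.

[CO2*] = KH · pCO2 = 10^(−1.47) × 522×10^-6 = 1.769×10^-5 mol/kg
α₀ = 1/(1 + K1/[H⁺] + K1K2/[H⁺]²) = 1/(1 + 10^+1.72 + 10^+0.34) = 0.01796
DIC = [CO2*]/α₀ = 1.769×10^-5 / 0.01796 = 0.985 mmol/kg

DIC = 0.985 mmol/kg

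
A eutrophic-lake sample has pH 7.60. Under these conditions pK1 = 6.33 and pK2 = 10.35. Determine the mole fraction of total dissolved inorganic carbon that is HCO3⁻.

α₁ = 1 / (1 + [H⁺]/K1 + K2/[H⁺]) = 1 / (1 + 10^-1.27 + 10^-2.75)
   = 1 / (1 + 0.053703 + 0.0017783) = 1/1.0555 = 0.9474

α₁ = 0.947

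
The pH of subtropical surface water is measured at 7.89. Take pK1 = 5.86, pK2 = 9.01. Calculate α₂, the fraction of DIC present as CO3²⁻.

α₂ = 1 / (1 + [H⁺]/K2 + [H⁺]²/(K1K2)) = 1 / (1 + 10^+1.12 + 10^-0.91)
   = 1 / (1 + 13.183 + 0.12303) = 1/14.306 = 0.06990

α₂ = 0.0699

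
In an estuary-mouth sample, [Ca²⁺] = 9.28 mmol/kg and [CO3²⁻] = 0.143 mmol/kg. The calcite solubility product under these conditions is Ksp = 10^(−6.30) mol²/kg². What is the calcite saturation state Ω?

Ksp = 10^(−6.30) = 5.012×10^-7
Ω = [Ca²⁺][CO3²⁻]/Ksp = (9.28×10^-3)(0.143×10^-3) / 5.012×10^-7 = 2.65

Ω = 2.65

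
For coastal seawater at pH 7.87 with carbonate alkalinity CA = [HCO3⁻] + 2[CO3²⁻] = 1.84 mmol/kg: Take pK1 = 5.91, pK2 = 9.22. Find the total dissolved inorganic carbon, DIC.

DIC = 1.78 mmol/kg

CA = [HCO3⁻] + 2[CO3²⁻] = (α₁ + 2α₂)·DIC
At pH 7.87: [H⁺]/K1 = 10^-1.96 = 0.010965, K2/[H⁺] = 10^-1.35 = 0.044668
α₁ = 1/(1 + 0.010965 + 0.044668) = 1/1.0556 = 0.9473; α₂ = α₁·K2/[H⁺] = 0.04231
α₁ + 2α₂ = 1.0319
DIC = CA / (α₁ + 2α₂) = 1.84 / 1.0319 = 1.78 mmol/kg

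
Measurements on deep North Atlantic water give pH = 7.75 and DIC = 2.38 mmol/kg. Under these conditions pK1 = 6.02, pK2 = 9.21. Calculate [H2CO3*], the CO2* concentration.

[CO2*] = 0.0421 mmol/kg

α₀ = 1 / (1 + K1/[H⁺] + K1K2/[H⁺]²) = 1 / (1 + 10^+1.73 + 10^+0.27)
   = 1 / (1 + 53.703 + 1.8621) = 1/56.565 = 0.01768
[CO2*] = α₀ × DIC = 0.01768 × 2.38 = 0.0421 mmol/kg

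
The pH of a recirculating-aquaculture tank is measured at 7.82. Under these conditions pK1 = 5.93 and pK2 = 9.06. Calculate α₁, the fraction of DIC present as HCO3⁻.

α₁ = 0.934

α₁ = 1 / (1 + [H⁺]/K1 + K2/[H⁺]) = 1 / (1 + 10^-1.89 + 10^-1.24)
   = 1 / (1 + 0.012882 + 0.057544) = 1/1.0704 = 0.9342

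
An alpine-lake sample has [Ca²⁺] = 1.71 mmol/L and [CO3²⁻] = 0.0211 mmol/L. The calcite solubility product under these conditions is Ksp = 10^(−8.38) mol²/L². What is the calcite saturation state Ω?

Ω = 8.66

Ksp = 10^(−8.38) = 4.169×10^-9
Ω = [Ca²⁺][CO3²⁻]/Ksp = (1.71×10^-3)(0.0211×10^-3) / 4.169×10^-9 = 8.66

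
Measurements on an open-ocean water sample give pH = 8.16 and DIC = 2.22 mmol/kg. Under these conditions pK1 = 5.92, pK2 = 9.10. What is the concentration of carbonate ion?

[CO3²⁻] = 0.227 mmol/kg

α₂ = 1 / (1 + [H⁺]/K2 + [H⁺]²/(K1K2)) = 1 / (1 + 10^+0.94 + 10^-1.30)
   = 1 / (1 + 8.7096 + 0.050119) = 1/9.7598 = 0.1025
[CO3²⁻] = α₂ × DIC = 0.1025 × 2.22 = 0.227 mmol/kg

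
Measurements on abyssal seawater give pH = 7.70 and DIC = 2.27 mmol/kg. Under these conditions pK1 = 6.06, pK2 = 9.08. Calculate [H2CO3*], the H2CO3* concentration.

α₀ = 1 / (1 + K1/[H⁺] + K1K2/[H⁺]²) = 1 / (1 + 10^+1.64 + 10^+0.26)
   = 1 / (1 + 43.652 + 1.8197) = 1/46.471 = 0.02152
[CO2*] = α₀ × DIC = 0.02152 × 2.27 = 0.0488 mmol/kg

[CO2*] = 0.0488 mmol/kg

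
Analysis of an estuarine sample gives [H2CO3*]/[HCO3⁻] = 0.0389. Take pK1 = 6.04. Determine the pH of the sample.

From K1 = [H⁺][HCO3⁻]/[H2CO3*]:  pH = pK1 − log₁₀([H2CO3*]/[HCO3⁻])
log₁₀(0.0389) = -1.410
pH = 6.04 − (-1.410) = 7.45

pH = 7.45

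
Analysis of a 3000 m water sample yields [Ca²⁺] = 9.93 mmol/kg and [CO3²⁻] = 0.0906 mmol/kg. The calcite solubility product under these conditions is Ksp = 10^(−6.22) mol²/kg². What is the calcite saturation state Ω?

Ω = 1.49

Ksp = 10^(−6.22) = 6.026×10^-7
Ω = [Ca²⁺][CO3²⁻]/Ksp = (9.93×10^-3)(0.0906×10^-3) / 6.026×10^-7 = 1.49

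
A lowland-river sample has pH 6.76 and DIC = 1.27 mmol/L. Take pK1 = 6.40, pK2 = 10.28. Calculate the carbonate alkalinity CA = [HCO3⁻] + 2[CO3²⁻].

CA = [HCO3⁻] + 2[CO3²⁻] = (α₁ + 2α₂)·DIC
At pH 6.76: [H⁺]/K1 = 10^-0.36 = 0.43652, K2/[H⁺] = 10^-3.52 = 0.00030200
α₁ = 1/(1 + 0.43652 + 0.00030200) = 1/1.4368 = 0.6960; α₂ = α₁·K2/[H⁺] = 0.0002102
α₁ + 2α₂ = 0.6964
CA = 0.6964 × 1.27 = 0.884 mmol/L

CA = 0.884 mmol/L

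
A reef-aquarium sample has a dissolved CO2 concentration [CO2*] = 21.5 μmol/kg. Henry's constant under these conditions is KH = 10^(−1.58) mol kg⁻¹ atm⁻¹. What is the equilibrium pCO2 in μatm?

pCO2 = 817 μatm

KH = 10^(−1.58) = 2.630×10^-2 mol kg⁻¹ atm⁻¹
pCO2 = [CO2*]/KH = 21.5×10^-6 / 2.630×10^-2 = 8.17×10^-4 atm = 817 μatm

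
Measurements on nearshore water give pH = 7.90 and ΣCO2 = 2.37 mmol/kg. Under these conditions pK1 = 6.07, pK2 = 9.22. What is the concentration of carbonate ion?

[CO3²⁻] = 0.107 mmol/kg

α₂ = 1 / (1 + [H⁺]/K2 + [H⁺]²/(K1K2)) = 1 / (1 + 10^+1.32 + 10^-0.51)
   = 1 / (1 + 20.893 + 0.30903) = 1/22.202 = 0.04504
[CO3²⁻] = α₂ × DIC = 0.04504 × 2.37 = 0.107 mmol/kg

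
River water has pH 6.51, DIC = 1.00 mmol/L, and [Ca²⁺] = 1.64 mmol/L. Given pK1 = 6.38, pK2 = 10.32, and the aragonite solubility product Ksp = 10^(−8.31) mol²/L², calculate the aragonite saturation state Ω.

α₂ = 1 / (1 + [H⁺]/K2 + [H⁺]²/(K1K2)) = 1 / (1 + 10^+3.81 + 10^+3.68)
   = 1 / (1 + 6456.5 + 4786.3) = 1/1.1244×10^4 = 8.894×10^-5
[CO3²⁻] = α₂ × DIC = 8.894×10^-5 × 1.00 = 8.894×10^-5 mmol/L = 0.08894 μmol/L
Ksp = 10^(−8.31) = 4.898×10^-9
Ω = [Ca²⁺][CO3²⁻]/Ksp = (1.64×10^-3)(8.894×10^-8) / 4.898×10^-9 = 0.0298

Ω = 0.0298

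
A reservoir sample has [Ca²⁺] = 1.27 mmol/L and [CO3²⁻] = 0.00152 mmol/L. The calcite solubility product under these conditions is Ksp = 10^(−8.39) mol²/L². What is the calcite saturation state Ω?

Ksp = 10^(−8.39) = 4.074×10^-9
Ω = [Ca²⁺][CO3²⁻]/Ksp = (1.27×10^-3)(0.00152×10^-3) / 4.074×10^-9 = 0.474

Ω = 0.474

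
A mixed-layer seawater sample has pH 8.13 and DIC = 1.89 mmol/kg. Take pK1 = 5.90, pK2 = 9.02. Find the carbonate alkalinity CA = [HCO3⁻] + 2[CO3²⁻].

CA = [HCO3⁻] + 2[CO3²⁻] = (α₁ + 2α₂)·DIC
At pH 8.13: [H⁺]/K1 = 10^-2.23 = 0.0058884, K2/[H⁺] = 10^-0.89 = 0.12882
α₁ = 1/(1 + 0.0058884 + 0.12882) = 1/1.1347 = 0.8813; α₂ = α₁·K2/[H⁺] = 0.1135
α₁ + 2α₂ = 1.1083
CA = 1.1083 × 1.89 = 2.09 mmol/kg

CA = 2.09 mmol/kg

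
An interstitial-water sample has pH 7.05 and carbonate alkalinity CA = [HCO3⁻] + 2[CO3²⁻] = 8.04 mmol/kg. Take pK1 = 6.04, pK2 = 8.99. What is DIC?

DIC = 8.72 mmol/kg

CA = [HCO3⁻] + 2[CO3²⁻] = (α₁ + 2α₂)·DIC
At pH 7.05: [H⁺]/K1 = 10^-1.01 = 0.097724, K2/[H⁺] = 10^-1.94 = 0.011482
α₁ = 1/(1 + 0.097724 + 0.011482) = 1/1.1092 = 0.9015; α₂ = α₁·K2/[H⁺] = 0.01035
α₁ + 2α₂ = 0.9222
DIC = CA / (α₁ + 2α₂) = 8.04 / 0.9222 = 8.72 mmol/kg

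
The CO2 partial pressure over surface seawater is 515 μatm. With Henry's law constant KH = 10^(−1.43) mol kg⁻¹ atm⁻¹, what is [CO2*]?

[CO2*] = 19.1 μmol/kg

KH = 10^(−1.43) = 3.715×10^-2 mol kg⁻¹ atm⁻¹
[CO2*] = KH · pCO2 = 3.715×10^-2 × 515×10^-6 atm = 1.91×10^-5 mol/kg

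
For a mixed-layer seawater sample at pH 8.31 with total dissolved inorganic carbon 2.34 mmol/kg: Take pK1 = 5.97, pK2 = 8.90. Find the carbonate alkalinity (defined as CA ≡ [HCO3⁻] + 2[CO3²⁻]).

CA = 2.81 mmol/kg

CA = [HCO3⁻] + 2[CO3²⁻] = (α₁ + 2α₂)·DIC
At pH 8.31: [H⁺]/K1 = 10^-2.34 = 0.0045709, K2/[H⁺] = 10^-0.59 = 0.25704
α₁ = 1/(1 + 0.0045709 + 0.25704) = 1/1.2616 = 0.7926; α₂ = α₁·K2/[H⁺] = 0.2037
α₁ + 2α₂ = 1.2001
CA = 1.2001 × 2.34 = 2.81 mmol/kg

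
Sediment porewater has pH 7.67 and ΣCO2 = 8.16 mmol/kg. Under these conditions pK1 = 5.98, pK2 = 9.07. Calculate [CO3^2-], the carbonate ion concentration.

[CO3²⁻] = 0.306 mmol/kg

α₂ = 1 / (1 + [H⁺]/K2 + [H⁺]²/(K1K2)) = 1 / (1 + 10^+1.40 + 10^-0.29)
   = 1 / (1 + 25.119 + 0.51286) = 1/26.632 = 0.03755
[CO3²⁻] = α₂ × DIC = 0.03755 × 8.16 = 0.306 mmol/kg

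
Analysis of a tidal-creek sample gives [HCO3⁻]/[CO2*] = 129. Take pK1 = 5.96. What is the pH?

From K1 = [H⁺][HCO3⁻]/[CO2*]:  pH = pK1 + log₁₀([HCO3⁻]/[CO2*])
log₁₀(129) = +2.111
pH = 5.96 + (+2.111) = 8.07

pH = 8.07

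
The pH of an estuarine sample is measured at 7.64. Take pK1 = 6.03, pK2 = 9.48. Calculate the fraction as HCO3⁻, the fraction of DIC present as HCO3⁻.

α₁ = 0.962

α₁ = 1 / (1 + [H⁺]/K1 + K2/[H⁺]) = 1 / (1 + 10^-1.61 + 10^-1.84)
   = 1 / (1 + 0.024547 + 0.014454) = 1/1.0390 = 0.9625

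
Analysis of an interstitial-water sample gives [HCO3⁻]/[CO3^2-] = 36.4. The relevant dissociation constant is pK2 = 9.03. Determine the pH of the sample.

From K2 = [H⁺][CO3^2-]/[HCO3⁻]:  pH = pK2 − log₁₀([HCO3⁻]/[CO3^2-])
log₁₀(36.4) = +1.561
pH = 9.03 − (+1.561) = 7.47

pH = 7.47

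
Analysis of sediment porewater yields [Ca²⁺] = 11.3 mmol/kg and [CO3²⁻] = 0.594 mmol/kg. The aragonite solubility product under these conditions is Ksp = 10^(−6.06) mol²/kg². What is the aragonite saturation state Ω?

Ksp = 10^(−6.06) = 8.710×10^-7
Ω = [Ca²⁺][CO3²⁻]/Ksp = (11.3×10^-3)(0.594×10^-3) / 8.710×10^-7 = 7.71

Ω = 7.71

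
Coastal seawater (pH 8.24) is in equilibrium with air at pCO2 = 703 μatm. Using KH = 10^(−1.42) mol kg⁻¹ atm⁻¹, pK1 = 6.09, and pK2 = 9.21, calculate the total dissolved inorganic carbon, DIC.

DIC = 4.21 mmol/kg

[CO2*] = KH · pCO2 = 10^(−1.42) × 703×10^-6 = 2.673×10^-5 mol/kg
α₀ = 1/(1 + K1/[H⁺] + K1K2/[H⁺]²) = 1/(1 + 10^+2.15 + 10^+1.18) = 0.006354
DIC = [CO2*]/α₀ = 2.673×10^-5 / 0.006354 = 4.21 mmol/kg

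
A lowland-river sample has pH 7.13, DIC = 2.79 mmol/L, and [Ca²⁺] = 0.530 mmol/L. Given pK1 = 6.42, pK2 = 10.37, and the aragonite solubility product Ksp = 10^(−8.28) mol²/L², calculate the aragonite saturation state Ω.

α₂ = 1 / (1 + [H⁺]/K2 + [H⁺]²/(K1K2)) = 1 / (1 + 10^+3.24 + 10^+2.53)
   = 1 / (1 + 1737.8 + 338.84) = 1/2077.6 = 0.0004813
[CO3²⁻] = α₂ × DIC = 0.0004813 × 2.79 = 0.001343 mmol/L = 1.343 μmol/L
Ksp = 10^(−8.28) = 5.248×10^-9
Ω = [Ca²⁺][CO3²⁻]/Ksp = (0.530×10^-3)(1.343×10^-6) / 5.248×10^-9 = 0.136

Ω = 0.136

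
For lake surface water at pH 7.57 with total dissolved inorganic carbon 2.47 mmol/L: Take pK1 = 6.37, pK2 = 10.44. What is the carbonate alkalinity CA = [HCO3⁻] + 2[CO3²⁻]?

CA = [HCO3⁻] + 2[CO3²⁻] = (α₁ + 2α₂)·DIC
At pH 7.57: [H⁺]/K1 = 10^-1.20 = 0.063096, K2/[H⁺] = 10^-2.87 = 0.0013490
α₁ = 1/(1 + 0.063096 + 0.0013490) = 1/1.0644 = 0.9395; α₂ = α₁·K2/[H⁺] = 0.001267
α₁ + 2α₂ = 0.9420
CA = 0.9420 × 2.47 = 2.33 mmol/L

CA = 2.33 mmol/L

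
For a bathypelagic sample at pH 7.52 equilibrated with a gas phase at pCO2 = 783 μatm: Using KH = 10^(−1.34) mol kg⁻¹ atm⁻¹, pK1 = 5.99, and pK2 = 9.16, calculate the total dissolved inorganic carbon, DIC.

DIC = 1.28 mmol/kg

[CO2*] = KH · pCO2 = 10^(−1.34) × 783×10^-6 = 3.579×10^-5 mol/kg
α₀ = 1/(1 + K1/[H⁺] + K1K2/[H⁺]²) = 1/(1 + 10^+1.53 + 10^-0.11) = 0.02804
DIC = [CO2*]/α₀ = 3.579×10^-5 / 0.02804 = 1.28 mmol/kg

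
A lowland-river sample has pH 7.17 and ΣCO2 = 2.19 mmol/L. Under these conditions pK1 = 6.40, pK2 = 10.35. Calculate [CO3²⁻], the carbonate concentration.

[CO3²⁻] = 1.24 μmol/L

α₂ = 1 / (1 + [H⁺]/K2 + [H⁺]²/(K1K2)) = 1 / (1 + 10^+3.18 + 10^+2.41)
   = 1 / (1 + 1513.6 + 257.04) = 1/1771.6 = 0.0005645
[CO3²⁻] = α₂ × DIC = 0.0005645 × 2.19 = 0.00124 mmol/L = 1.24 μmol/L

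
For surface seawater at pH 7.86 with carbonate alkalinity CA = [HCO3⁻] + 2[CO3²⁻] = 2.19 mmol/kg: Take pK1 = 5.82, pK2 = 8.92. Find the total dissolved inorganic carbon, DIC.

CA = [HCO3⁻] + 2[CO3²⁻] = (α₁ + 2α₂)·DIC
At pH 7.86: [H⁺]/K1 = 10^-2.04 = 0.0091201, K2/[H⁺] = 10^-1.06 = 0.087096
α₁ = 1/(1 + 0.0091201 + 0.087096) = 1/1.0962 = 0.9122; α₂ = α₁·K2/[H⁺] = 0.07945
α₁ + 2α₂ = 1.0711
DIC = CA / (α₁ + 2α₂) = 2.19 / 1.0711 = 2.04 mmol/kg

DIC = 2.04 mmol/kg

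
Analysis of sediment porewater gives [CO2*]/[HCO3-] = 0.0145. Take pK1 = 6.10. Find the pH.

pH = 7.94

From K1 = [H⁺][HCO3-]/[CO2*]:  pH = pK1 − log₁₀([CO2*]/[HCO3-])
log₁₀(0.0145) = -1.839
pH = 6.10 − (-1.839) = 7.94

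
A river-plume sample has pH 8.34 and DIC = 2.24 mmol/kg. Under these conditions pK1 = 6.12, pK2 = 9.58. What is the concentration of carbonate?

[CO3²⁻] = 0.121 mmol/kg

α₂ = 1 / (1 + [H⁺]/K2 + [H⁺]²/(K1K2)) = 1 / (1 + 10^+1.24 + 10^-0.98)
   = 1 / (1 + 17.378 + 0.10471) = 1/18.483 = 0.05410
[CO3²⁻] = α₂ × DIC = 0.05410 × 2.24 = 0.121 mmol/kg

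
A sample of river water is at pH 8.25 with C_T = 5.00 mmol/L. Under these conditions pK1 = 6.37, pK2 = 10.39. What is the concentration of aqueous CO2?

[CO2*] = 0.0646 mmol/L

α₀ = 1 / (1 + K1/[H⁺] + K1K2/[H⁺]²) = 1 / (1 + 10^+1.88 + 10^-0.26)
   = 1 / (1 + 75.858 + 0.54954) = 1/77.407 = 0.01292
[CO2*] = α₀ × DIC = 0.01292 × 5.00 = 0.0646 mmol/L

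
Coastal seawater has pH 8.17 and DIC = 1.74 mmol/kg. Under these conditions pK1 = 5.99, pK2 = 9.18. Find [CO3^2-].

[CO3²⁻] = 0.154 mmol/kg

α₂ = 1 / (1 + [H⁺]/K2 + [H⁺]²/(K1K2)) = 1 / (1 + 10^+1.01 + 10^-1.17)
   = 1 / (1 + 10.233 + 0.067608) = 1/11.301 = 0.08849
[CO3²⁻] = α₂ × DIC = 0.08849 × 1.74 = 0.154 mmol/kg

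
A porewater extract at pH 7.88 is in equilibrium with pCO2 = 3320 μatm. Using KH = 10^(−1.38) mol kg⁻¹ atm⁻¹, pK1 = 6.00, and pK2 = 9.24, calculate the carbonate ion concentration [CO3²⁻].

[CO2*] = KH · pCO2 = 10^(−1.38) × 3320×10^-6 = 1.384×10^-4 mol/kg
α₀ = 1/(1 + K1/[H⁺] + K1K2/[H⁺]²) = 1/(1 + 10^+1.88 + 10^+0.52) = 0.01247
DIC = [CO2*]/α₀ = 1.384×10^-4 / 0.01247 = 11.10 mmol/kg
[CO3²⁻] = α₂·DIC; α₂ = 0.04130, so [CO3²⁻] = 0.04130 × 11.10 = 0.458 mmol/kg

[CO3²⁻] = 0.458 mmol/kg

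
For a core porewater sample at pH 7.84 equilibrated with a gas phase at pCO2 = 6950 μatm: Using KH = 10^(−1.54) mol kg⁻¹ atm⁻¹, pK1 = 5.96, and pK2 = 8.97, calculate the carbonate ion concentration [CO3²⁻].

[CO3²⁻] = 1.13 mmol/kg

[CO2*] = KH · pCO2 = 10^(−1.54) × 6950×10^-6 = 2.004×10^-4 mol/kg
α₀ = 1/(1 + K1/[H⁺] + K1K2/[H⁺]²) = 1/(1 + 10^+1.88 + 10^+0.75) = 0.01212
DIC = [CO2*]/α₀ = 2.004×10^-4 / 0.01212 = 16.53 mmol/kg
[CO3²⁻] = α₂·DIC; α₂ = 0.06818, so [CO3²⁻] = 0.06818 × 16.53 = 1.13 mmol/kg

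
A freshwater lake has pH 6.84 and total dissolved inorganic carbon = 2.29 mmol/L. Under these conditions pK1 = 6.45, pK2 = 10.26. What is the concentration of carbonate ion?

[CO3²⁻] = 0.618 μmol/L

α₂ = 1 / (1 + [H⁺]/K2 + [H⁺]²/(K1K2)) = 1 / (1 + 10^+3.42 + 10^+3.03)
   = 1 / (1 + 2630.3 + 1071.5) = 1/3702.8 = 0.0002701
[CO3²⁻] = α₂ × DIC = 0.0002701 × 2.29 = 0.000618 mmol/L = 0.618 μmol/L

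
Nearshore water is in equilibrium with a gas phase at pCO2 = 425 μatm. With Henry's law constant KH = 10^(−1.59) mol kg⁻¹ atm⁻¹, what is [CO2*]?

KH = 10^(−1.59) = 2.570×10^-2 mol kg⁻¹ atm⁻¹
[CO2*] = KH · pCO2 = 2.570×10^-2 × 425×10^-6 atm = 1.09×10^-5 mol/kg

[CO2*] = 10.9 μmol/kg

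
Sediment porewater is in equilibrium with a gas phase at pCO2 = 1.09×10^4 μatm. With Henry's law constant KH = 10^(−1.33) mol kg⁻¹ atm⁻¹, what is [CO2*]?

KH = 10^(−1.33) = 4.677×10^-2 mol kg⁻¹ atm⁻¹
[CO2*] = KH · pCO2 = 4.677×10^-2 × 1.09×10^4×10^-6 atm = 5.10×10^-4 mol/kg

[CO2*] = 510 μmol/kg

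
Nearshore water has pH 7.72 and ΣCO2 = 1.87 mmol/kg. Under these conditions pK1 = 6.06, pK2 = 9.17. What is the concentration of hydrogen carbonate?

α₁ = 1 / (1 + [H⁺]/K1 + K2/[H⁺]) = 1 / (1 + 10^-1.66 + 10^-1.45)
   = 1 / (1 + 0.021878 + 0.035481) = 1/1.0574 = 0.9458
[HCO3⁻] = α₁ × DIC = 0.9458 × 1.87 = 1.77 mmol/kg

[HCO3⁻] = 1.77 mmol/kg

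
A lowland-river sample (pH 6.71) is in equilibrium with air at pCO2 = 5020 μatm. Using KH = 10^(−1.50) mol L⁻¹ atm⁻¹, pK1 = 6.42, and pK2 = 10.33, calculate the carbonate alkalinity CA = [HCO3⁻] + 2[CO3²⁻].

CA = 0.310 mmol/L

[CO2*] = KH · pCO2 = 10^(−1.50) × 5020×10^-6 = 1.587×10^-4 mol/L
α₀ = 1/(1 + K1/[H⁺] + K1K2/[H⁺]²) = 1/(1 + 10^+0.29 + 10^-3.33) = 0.3389
DIC = [CO2*]/α₀ = 1.587×10^-4 / 0.3389 = 0.4684 mmol/L
CA = (α₁ + 2α₂)·DIC = (0.6609 + 2×0.0001585) × 0.4684 = 0.310 mmol/L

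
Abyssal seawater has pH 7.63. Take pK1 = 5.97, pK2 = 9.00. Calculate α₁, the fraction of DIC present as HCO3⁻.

α₁ = 0.939

α₁ = 1 / (1 + [H⁺]/K1 + K2/[H⁺]) = 1 / (1 + 10^-1.66 + 10^-1.37)
   = 1 / (1 + 0.021878 + 0.042658) = 1/1.0645 = 0.9394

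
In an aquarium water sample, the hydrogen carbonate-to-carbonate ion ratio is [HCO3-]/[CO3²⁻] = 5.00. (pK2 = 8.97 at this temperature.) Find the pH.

pH = 8.27

From K2 = [H⁺][CO3²⁻]/[HCO3-]:  pH = pK2 − log₁₀([HCO3-]/[CO3²⁻])
log₁₀(5.00) = +0.699
pH = 8.97 − (+0.699) = 8.27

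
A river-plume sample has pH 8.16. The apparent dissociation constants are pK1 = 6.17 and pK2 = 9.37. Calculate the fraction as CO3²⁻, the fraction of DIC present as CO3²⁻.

α₂ = 1 / (1 + [H⁺]/K2 + [H⁺]²/(K1K2)) = 1 / (1 + 10^+1.21 + 10^-0.78)
   = 1 / (1 + 16.218 + 0.16596) = 1/17.384 = 0.05752

α₂ = 0.0575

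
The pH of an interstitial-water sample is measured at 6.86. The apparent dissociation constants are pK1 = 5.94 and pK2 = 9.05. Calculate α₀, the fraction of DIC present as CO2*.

α₀ = 0.107

α₀ = 1 / (1 + K1/[H⁺] + K1K2/[H⁺]²) = 1 / (1 + 10^+0.92 + 10^-1.27)
   = 1 / (1 + 8.3176 + 0.053703) = 1/9.3713 = 0.1067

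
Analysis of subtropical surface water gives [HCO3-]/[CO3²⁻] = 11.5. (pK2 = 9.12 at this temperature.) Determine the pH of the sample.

pH = 8.06

From K2 = [H⁺][CO3²⁻]/[HCO3-]:  pH = pK2 − log₁₀([HCO3-]/[CO3²⁻])
log₁₀(11.5) = +1.061
pH = 9.12 − (+1.061) = 8.06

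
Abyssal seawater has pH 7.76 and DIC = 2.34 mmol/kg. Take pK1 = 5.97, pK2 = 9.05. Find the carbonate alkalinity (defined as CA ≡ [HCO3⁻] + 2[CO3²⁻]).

CA = [HCO3⁻] + 2[CO3²⁻] = (α₁ + 2α₂)·DIC
At pH 7.76: [H⁺]/K1 = 10^-1.79 = 0.016218, K2/[H⁺] = 10^-1.29 = 0.051286
α₁ = 1/(1 + 0.016218 + 0.051286) = 1/1.0675 = 0.9368; α₂ = α₁·K2/[H⁺] = 0.04804
α₁ + 2α₂ = 1.0329
CA = 1.0329 × 2.34 = 2.42 mmol/kg

CA = 2.42 mmol/kg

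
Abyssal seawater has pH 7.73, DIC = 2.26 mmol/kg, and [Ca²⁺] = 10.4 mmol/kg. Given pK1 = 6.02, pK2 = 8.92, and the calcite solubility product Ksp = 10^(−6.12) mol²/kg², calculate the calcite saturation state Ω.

Ω = 1.85

α₂ = 1 / (1 + [H⁺]/K2 + [H⁺]²/(K1K2)) = 1 / (1 + 10^+1.19 + 10^-0.52)
   = 1 / (1 + 15.488 + 0.30200) = 1/16.790 = 0.05956
[CO3²⁻] = α₂ × DIC = 0.05956 × 2.26 = 0.1346 mmol/kg
Ksp = 10^(−6.12) = 7.586×10^-7
Ω = [Ca²⁺][CO3²⁻]/Ksp = (10.4×10^-3)(1.346×10^-4) / 7.586×10^-7 = 1.85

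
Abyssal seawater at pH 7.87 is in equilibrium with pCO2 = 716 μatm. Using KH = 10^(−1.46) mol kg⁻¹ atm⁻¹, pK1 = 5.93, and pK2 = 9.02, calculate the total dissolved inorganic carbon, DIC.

[CO2*] = KH · pCO2 = 10^(−1.46) × 716×10^-6 = 2.483×10^-5 mol/kg
α₀ = 1/(1 + K1/[H⁺] + K1K2/[H⁺]²) = 1/(1 + 10^+1.94 + 10^+0.79) = 0.01061
DIC = [CO2*]/α₀ = 2.483×10^-5 / 0.01061 = 2.34 mmol/kg

DIC = 2.34 mmol/kg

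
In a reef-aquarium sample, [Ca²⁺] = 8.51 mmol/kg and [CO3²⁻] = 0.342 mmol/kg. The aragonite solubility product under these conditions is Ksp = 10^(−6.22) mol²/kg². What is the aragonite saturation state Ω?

Ω = 4.83

Ksp = 10^(−6.22) = 6.026×10^-7
Ω = [Ca²⁺][CO3²⁻]/Ksp = (8.51×10^-3)(0.342×10^-3) / 6.026×10^-7 = 4.83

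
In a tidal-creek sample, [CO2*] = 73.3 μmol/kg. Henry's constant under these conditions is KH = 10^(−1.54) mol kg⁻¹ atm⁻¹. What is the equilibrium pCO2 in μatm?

KH = 10^(−1.54) = 2.884×10^-2 mol kg⁻¹ atm⁻¹
pCO2 = [CO2*]/KH = 73.3×10^-6 / 2.884×10^-2 = 2.54×10^-3 atm = 2540 μatm

pCO2 = 2540 μatm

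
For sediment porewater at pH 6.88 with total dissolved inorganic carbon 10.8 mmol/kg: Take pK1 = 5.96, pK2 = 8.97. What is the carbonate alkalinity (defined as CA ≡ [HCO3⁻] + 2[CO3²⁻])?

CA = [HCO3⁻] + 2[CO3²⁻] = (α₁ + 2α₂)·DIC
At pH 6.88: [H⁺]/K1 = 10^-0.92 = 0.12023, K2/[H⁺] = 10^-2.09 = 0.0081283
α₁ = 1/(1 + 0.12023 + 0.0081283) = 1/1.1284 = 0.8862; α₂ = α₁·K2/[H⁺] = 0.007204
α₁ + 2α₂ = 0.9007
CA = 0.9007 × 10.8 = 9.73 mmol/kg

CA = 9.73 mmol/kg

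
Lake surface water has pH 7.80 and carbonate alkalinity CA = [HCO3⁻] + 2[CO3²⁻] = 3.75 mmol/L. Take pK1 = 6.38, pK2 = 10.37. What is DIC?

CA = [HCO3⁻] + 2[CO3²⁻] = (α₁ + 2α₂)·DIC
At pH 7.80: [H⁺]/K1 = 10^-1.42 = 0.038019, K2/[H⁺] = 10^-2.57 = 0.0026915
α₁ = 1/(1 + 0.038019 + 0.0026915) = 1/1.0407 = 0.9609; α₂ = α₁·K2/[H⁺] = 0.002586
α₁ + 2α₂ = 0.9661
DIC = CA / (α₁ + 2α₂) = 3.75 / 0.9661 = 3.88 mmol/L

DIC = 3.88 mmol/L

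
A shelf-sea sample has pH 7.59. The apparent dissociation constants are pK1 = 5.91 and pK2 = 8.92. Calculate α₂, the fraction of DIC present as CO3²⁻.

α₂ = 0.0438

α₂ = 1 / (1 + [H⁺]/K2 + [H⁺]²/(K1K2)) = 1 / (1 + 10^+1.33 + 10^-0.35)
   = 1 / (1 + 21.380 + 0.44668) = 1/22.826 = 0.04381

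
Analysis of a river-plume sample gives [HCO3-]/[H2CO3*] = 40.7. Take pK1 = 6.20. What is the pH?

From K1 = [H⁺][HCO3-]/[H2CO3*]:  pH = pK1 + log₁₀([HCO3-]/[H2CO3*])
log₁₀(40.7) = +1.610
pH = 6.20 + (+1.610) = 7.81

pH = 7.81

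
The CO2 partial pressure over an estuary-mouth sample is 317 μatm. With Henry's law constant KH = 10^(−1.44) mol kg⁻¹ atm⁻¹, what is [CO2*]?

KH = 10^(−1.44) = 3.631×10^-2 mol kg⁻¹ atm⁻¹
[CO2*] = KH · pCO2 = 3.631×10^-2 × 317×10^-6 atm = 1.15×10^-5 mol/kg

[CO2*] = 11.5 μmol/kg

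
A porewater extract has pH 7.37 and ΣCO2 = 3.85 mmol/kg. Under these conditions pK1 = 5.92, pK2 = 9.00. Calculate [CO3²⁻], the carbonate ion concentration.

α₂ = 1 / (1 + [H⁺]/K2 + [H⁺]²/(K1K2)) = 1 / (1 + 10^+1.63 + 10^+0.18)
   = 1 / (1 + 42.658 + 1.5136) = 1/45.172 = 0.02214
[CO3²⁻] = α₂ × DIC = 0.02214 × 3.85 = 0.0852 mmol/kg

[CO3²⁻] = 0.0852 mmol/kg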